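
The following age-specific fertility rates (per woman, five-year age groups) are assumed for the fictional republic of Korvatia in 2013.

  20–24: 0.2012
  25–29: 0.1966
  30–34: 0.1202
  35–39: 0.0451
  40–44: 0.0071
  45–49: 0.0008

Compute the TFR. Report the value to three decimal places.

2.855

Sum of ASFRs = 0.2012 + 0.1966 + 0.1202 + 0.0451 + 0.0071 + 0.0008 = 0.5710
TFR = 5 × 0.5710 = 2.855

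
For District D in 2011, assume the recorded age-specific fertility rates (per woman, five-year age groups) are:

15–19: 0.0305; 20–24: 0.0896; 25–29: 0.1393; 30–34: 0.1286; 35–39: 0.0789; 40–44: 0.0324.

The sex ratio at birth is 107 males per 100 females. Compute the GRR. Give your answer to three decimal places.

1.206

Proportion female at birth = 100 / (100 + 107) = 0.48309.
Sum of ASFRs = 0.0305 + 0.0896 + 0.1393 + 0.1286 + 0.0789 + 0.0324 = 0.4993
TFR = 5 × 0.4993 = 2.4965
GRR = 0.48309 × 2.4965 = 1.20603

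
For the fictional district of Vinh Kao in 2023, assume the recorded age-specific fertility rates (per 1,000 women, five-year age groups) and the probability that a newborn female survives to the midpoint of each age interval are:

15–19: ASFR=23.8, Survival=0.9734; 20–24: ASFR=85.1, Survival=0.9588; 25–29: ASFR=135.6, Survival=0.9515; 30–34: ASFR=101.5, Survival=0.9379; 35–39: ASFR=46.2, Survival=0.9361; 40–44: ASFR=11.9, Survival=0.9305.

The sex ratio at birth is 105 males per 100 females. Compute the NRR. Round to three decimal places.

Proportion female at birth = 100 / (100 + 105) = 0.48780.
Survival-weighted fertility by age (5·fₓ·Sₓ):
  15–19: 5 × 23.8/1000 × 0.9734 = 0.11583
  20–24: 5 × 85.1/1000 × 0.9588 = 0.40797
  25–29: 5 × 135.6/1000 × 0.9515 = 0.64512
  30–34: 5 × 101.5/1000 × 0.9379 = 0.47598
  35–39: 5 × 46.2/1000 × 0.9361 = 0.21624
  40–44: 5 × 11.9/1000 × 0.9305 = 0.05536
Sum = 1.91650
NRR = 0.48780 × 1.91650 = 0.93487
NRR < 1, so the cohort does not fully replace itself.

0.935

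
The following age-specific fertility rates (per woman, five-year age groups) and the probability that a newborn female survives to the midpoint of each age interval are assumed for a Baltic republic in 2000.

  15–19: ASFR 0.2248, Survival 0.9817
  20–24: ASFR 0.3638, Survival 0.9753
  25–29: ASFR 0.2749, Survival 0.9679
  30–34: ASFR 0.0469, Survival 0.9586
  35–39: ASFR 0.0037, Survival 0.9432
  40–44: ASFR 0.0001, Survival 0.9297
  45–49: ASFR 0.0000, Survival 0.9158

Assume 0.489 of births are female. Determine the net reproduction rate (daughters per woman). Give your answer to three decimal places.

Proportion female at birth = 0.489.
Weighting each age-specific rate by interval width and survival:
  15–19: 5 × 0.2248 × 0.9817 = 1.10343
  20–24: 5 × 0.3638 × 0.9753 = 1.77407
  25–29: 5 × 0.2749 × 0.9679 = 1.33038
  30–34: 5 × 0.0469 × 0.9586 = 0.22479
  35–39: 5 × 0.0037 × 0.9432 = 0.01745
  40–44: 5 × 0.0001 × 0.9297 = 0.00046
  45–49: 5 × 0.0000 × 0.9158 = 0.00000
Sum = 4.45058
NRR = 0.489 × 4.45058 = 2.17633
An NRR exceeding 1 indicates intrinsic growth under these rates.

2.176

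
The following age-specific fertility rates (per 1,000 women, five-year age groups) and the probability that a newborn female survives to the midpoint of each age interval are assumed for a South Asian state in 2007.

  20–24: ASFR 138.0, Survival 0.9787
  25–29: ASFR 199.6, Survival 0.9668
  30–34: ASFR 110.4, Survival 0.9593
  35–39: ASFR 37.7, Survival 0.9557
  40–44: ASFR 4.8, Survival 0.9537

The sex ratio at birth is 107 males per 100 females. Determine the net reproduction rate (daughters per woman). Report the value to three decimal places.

Proportion female at birth = 100 / (100 + 107) = 0.48309.
Survival-weighted fertility by age (5·fₓ·Sₓ):
  20–24: 5 × 138.0/1000 × 0.9787 = 0.67530
  25–29: 5 × 199.6/1000 × 0.9668 = 0.96487
  30–34: 5 × 110.4/1000 × 0.9593 = 0.52953
  35–39: 5 × 37.7/1000 × 0.9557 = 0.18015
  40–44: 5 × 4.8/1000 × 0.9537 = 0.02289
Sum = 2.37274
NRR = 0.48309 × 2.37274 = 1.14625
An NRR exceeding 1 indicates intrinsic growth under these rates.

1.146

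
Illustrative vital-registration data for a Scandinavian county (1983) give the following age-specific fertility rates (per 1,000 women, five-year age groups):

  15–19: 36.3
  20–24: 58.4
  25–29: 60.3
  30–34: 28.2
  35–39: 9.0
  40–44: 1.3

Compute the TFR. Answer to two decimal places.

0.97

Sum of ASFRs = 36.3 + 58.4 + 60.3 + 28.2 + 9.0 + 1.3 = 193.5
TFR = 5 × 193.5 / 1000 = 0.9675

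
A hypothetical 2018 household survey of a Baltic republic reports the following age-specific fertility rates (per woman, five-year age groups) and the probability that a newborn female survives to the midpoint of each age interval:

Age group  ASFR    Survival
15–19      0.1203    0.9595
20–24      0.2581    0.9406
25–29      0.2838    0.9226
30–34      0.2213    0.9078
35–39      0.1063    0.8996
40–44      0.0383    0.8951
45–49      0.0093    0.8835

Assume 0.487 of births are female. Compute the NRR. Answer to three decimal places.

Proportion female at birth = 0.487.
Weighting each age-specific rate by interval width and survival:
  15–19: 5 × 0.1203 × 0.9595 = 0.57714
  20–24: 5 × 0.2581 × 0.9406 = 1.21384
  25–29: 5 × 0.2838 × 0.9226 = 1.30917
  30–34: 5 × 0.2213 × 0.9078 = 1.00448
  35–39: 5 × 0.1063 × 0.8996 = 0.47814
  40–44: 5 × 0.0383 × 0.8951 = 0.17141
  45–49: 5 × 0.0093 × 0.8835 = 0.04108
Sum = 4.79526
NRR = 0.487 × 4.79526 = 2.33529

2.335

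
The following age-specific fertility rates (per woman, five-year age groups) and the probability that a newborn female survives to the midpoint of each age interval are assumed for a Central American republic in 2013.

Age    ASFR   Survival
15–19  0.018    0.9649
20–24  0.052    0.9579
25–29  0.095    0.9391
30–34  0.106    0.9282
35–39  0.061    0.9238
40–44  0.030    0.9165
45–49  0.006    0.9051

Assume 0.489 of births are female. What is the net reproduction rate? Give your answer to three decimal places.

0.841

Proportion female at birth = 0.489.
Per-age-group product (5 × ASFR × survival probability):
  15–19: 5 × 0.018 × 0.9649 = 0.08684
  20–24: 5 × 0.052 × 0.9579 = 0.24905
  25–29: 5 × 0.095 × 0.9391 = 0.44607
  30–34: 5 × 0.106 × 0.9282 = 0.49195
  35–39: 5 × 0.061 × 0.9238 = 0.28176
  40–44: 5 × 0.030 × 0.9165 = 0.13748
  45–49: 5 × 0.006 × 0.9051 = 0.02715
Sum = 1.72030
NRR = 0.489 × 1.72030 = 0.84123
With NRR below 1 the population is below replacement fertility.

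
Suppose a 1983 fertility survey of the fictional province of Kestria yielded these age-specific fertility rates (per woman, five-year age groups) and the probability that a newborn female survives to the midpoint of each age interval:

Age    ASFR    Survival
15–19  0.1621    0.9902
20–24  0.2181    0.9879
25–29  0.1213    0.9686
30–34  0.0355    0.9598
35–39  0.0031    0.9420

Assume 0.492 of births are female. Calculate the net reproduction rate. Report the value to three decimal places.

Proportion female at birth = 0.492.
Per-age-group product (5 × ASFR × survival probability):
  15–19: 5 × 0.1621 × 0.9902 = 0.80256
  20–24: 5 × 0.2181 × 0.9879 = 1.07730
  25–29: 5 × 0.1213 × 0.9686 = 0.58746
  30–34: 5 × 0.0355 × 0.9598 = 0.17036
  35–39: 5 × 0.0031 × 0.9420 = 0.01460
Sum = 2.65228
NRR = 0.492 × 2.65228 = 1.30492

1.305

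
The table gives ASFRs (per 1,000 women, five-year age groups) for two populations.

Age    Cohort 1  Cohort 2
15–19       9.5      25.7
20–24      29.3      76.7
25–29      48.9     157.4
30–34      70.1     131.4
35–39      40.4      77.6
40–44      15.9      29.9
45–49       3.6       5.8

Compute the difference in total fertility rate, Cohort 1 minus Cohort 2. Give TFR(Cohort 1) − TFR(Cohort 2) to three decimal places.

-1.434

Cohort 1:
  Sum of ASFRs = 9.5 + 29.3 + 48.9 + 70.1 + 40.4 + 15.9 + 3.6 = 217.7
  TFR = 5 × 217.7 / 1000 = 1.0885
Cohort 2:
  Sum of ASFRs = 25.7 + 76.7 + 157.4 + 131.4 + 77.6 + 29.9 + 5.8 = 504.5
  TFR = 5 × 504.5 / 1000 = 2.5225
Difference = 1.0885 − 2.5225 = -1.434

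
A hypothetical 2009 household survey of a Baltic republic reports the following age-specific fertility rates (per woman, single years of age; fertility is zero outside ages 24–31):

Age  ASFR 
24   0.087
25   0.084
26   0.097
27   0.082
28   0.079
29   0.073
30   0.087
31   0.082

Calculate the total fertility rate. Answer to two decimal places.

0.67

Sum of ASFRs = 0.087 + 0.084 + 0.097 + 0.082 + 0.079 + 0.073 + 0.087 + 0.082 = 0.671
TFR = 0.671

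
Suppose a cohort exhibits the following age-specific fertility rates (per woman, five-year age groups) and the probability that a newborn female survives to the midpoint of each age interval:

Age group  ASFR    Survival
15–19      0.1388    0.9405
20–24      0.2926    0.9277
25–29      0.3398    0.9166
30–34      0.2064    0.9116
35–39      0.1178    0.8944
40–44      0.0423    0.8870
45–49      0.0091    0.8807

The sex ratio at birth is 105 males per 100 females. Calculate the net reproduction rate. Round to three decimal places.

2.567

Proportion female at birth = 100 / (100 + 105) = 0.48780.
Per-age-group product (5 × ASFR × survival probability):
  15–19: 5 × 0.1388 × 0.9405 = 0.65271
  20–24: 5 × 0.2926 × 0.9277 = 1.35723
  25–29: 5 × 0.3398 × 0.9166 = 1.55730
  30–34: 5 × 0.2064 × 0.9116 = 0.94077
  35–39: 5 × 0.1178 × 0.8944 = 0.52680
  40–44: 5 × 0.0423 × 0.8870 = 0.18760
  45–49: 5 × 0.0091 × 0.8807 = 0.04007
Sum = 5.26248
NRR = 0.48780 × 5.26248 = 2.56704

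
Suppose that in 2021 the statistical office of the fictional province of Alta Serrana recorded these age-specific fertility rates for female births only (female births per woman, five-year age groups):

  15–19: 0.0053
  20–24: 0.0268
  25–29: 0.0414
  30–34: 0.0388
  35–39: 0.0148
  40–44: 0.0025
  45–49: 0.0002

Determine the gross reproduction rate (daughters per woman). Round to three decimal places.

0.649

Sum of female ASFRs = 0.0053 + 0.0268 + 0.0414 + 0.0388 + 0.0148 + 0.0025 + 0.0002 = 0.1298
GRR = 5 × 0.1298 = 0.649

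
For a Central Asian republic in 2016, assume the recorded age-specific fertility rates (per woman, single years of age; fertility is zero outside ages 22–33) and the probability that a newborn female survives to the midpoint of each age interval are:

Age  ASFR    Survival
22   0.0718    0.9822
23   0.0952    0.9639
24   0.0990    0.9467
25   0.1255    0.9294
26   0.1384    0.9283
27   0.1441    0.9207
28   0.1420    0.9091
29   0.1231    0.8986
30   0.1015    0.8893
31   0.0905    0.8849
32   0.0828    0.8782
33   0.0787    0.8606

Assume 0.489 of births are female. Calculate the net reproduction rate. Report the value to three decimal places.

Proportion female at birth = 0.489.
Weighting each age-specific rate by interval width and survival:
  22: 1 × 0.0718 × 0.9822 = 0.07052
  23: 1 × 0.0952 × 0.9639 = 0.09176
  24: 1 × 0.0990 × 0.9467 = 0.09372
  25: 1 × 0.1255 × 0.9294 = 0.11664
  26: 1 × 0.1384 × 0.9283 = 0.12848
  27: 1 × 0.1441 × 0.9207 = 0.13267
  28: 1 × 0.1420 × 0.9091 = 0.12909
  29: 1 × 0.1231 × 0.8986 = 0.11062
  30: 1 × 0.1015 × 0.8893 = 0.09026
  31: 1 × 0.0905 × 0.8849 = 0.08008
  32: 1 × 0.0828 × 0.8782 = 0.07271
  33: 1 × 0.0787 × 0.8606 = 0.06773
Sum = 1.18428
NRR = 0.489 × 1.18428 = 0.57911
With NRR below 1 the population is below replacement fertility.

0.579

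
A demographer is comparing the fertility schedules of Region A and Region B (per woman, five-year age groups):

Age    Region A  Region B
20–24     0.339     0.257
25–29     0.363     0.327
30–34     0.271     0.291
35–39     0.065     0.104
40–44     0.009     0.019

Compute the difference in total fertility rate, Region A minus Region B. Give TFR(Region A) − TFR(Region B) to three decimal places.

0.245

Region A:
  Sum of ASFRs = 0.339 + 0.363 + 0.271 + 0.065 + 0.009 = 1.047
  TFR = 5 × 1.047 = 5.235
Region B:
  Sum of ASFRs = 0.257 + 0.327 + 0.291 + 0.104 + 0.019 = 0.998
  TFR = 5 × 0.998 = 4.99
Difference = 5.235 − 4.99 = 0.245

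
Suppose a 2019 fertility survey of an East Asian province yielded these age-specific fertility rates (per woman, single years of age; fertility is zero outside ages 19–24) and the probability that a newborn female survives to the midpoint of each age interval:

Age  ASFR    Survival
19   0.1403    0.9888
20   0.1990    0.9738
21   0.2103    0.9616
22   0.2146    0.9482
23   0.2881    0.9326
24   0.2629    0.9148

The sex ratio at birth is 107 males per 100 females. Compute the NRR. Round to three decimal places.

0.603

Proportion female at birth = 100 / (100 + 107) = 0.48309.
Per-age-group product (1 × ASFR × survival probability):
  19: 1 × 0.1403 × 0.9888 = 0.13873
  20: 1 × 0.1990 × 0.9738 = 0.19379
  21: 1 × 0.2103 × 0.9616 = 0.20222
  22: 1 × 0.2146 × 0.9482 = 0.20348
  23: 1 × 0.2881 × 0.9326 = 0.26868
  24: 1 × 0.2629 × 0.9148 = 0.24050
Sum = 1.24740
NRR = 0.48309 × 1.24740 = 0.60261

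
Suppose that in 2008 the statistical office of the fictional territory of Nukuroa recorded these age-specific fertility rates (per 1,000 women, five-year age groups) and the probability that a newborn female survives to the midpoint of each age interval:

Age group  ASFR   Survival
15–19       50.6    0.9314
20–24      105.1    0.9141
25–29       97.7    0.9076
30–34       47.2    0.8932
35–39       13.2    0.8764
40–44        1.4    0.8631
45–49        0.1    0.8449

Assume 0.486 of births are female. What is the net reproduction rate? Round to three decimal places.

0.697

Proportion female at birth = 0.486.
Survival-weighted fertility by age (5·fₓ·Sₓ):
  15–19: 5 × 50.6/1000 × 0.9314 = 0.23564
  20–24: 5 × 105.1/1000 × 0.9141 = 0.48036
  25–29: 5 × 97.7/1000 × 0.9076 = 0.44336
  30–34: 5 × 47.2/1000 × 0.8932 = 0.21080
  35–39: 5 × 13.2/1000 × 0.8764 = 0.05784
  40–44: 5 × 1.4/1000 × 0.8631 = 0.00604
  45–49: 5 × 0.1/1000 × 0.8449 = 0.00042
Sum = 1.43446
NRR = 0.486 × 1.43446 = 0.69715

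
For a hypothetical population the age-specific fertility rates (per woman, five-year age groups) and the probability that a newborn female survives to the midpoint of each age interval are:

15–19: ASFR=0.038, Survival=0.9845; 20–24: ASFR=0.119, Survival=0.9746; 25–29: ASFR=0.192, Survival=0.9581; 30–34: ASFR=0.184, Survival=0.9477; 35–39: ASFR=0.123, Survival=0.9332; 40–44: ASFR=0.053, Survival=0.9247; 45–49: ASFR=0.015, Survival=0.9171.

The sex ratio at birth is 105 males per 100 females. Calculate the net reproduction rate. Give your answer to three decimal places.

1.681

Proportion female at birth = 100 / (100 + 105) = 0.48780.
Each age group contributes 5 × ASFR × survival:
  15–19: 5 × 0.038 × 0.9845 = 0.18706
  20–24: 5 × 0.119 × 0.9746 = 0.57989
  25–29: 5 × 0.192 × 0.9581 = 0.91978
  30–34: 5 × 0.184 × 0.9477 = 0.87188
  35–39: 5 × 0.123 × 0.9332 = 0.57392
  40–44: 5 × 0.053 × 0.9247 = 0.24505
  45–49: 5 × 0.015 × 0.9171 = 0.06878
Sum = 3.44636
NRR = 0.48780 × 3.44636 = 1.68113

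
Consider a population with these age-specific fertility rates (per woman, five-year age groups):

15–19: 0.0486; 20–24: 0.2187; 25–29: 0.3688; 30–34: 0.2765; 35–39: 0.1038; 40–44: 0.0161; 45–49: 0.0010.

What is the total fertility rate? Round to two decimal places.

Sum of ASFRs = 0.0486 + 0.2187 + 0.3688 + 0.2765 + 0.1038 + 0.0161 + 0.0010 = 1.0335
TFR = 5 × 1.0335 = 5.1675

5.17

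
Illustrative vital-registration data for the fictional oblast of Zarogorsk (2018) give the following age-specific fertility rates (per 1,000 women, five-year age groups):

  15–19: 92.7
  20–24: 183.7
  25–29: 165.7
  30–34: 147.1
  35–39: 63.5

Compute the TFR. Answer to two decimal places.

3.26

Sum of ASFRs = 92.7 + 183.7 + 165.7 + 147.1 + 63.5 = 652.7
TFR = 5 × 652.7 / 1000 = 3.2635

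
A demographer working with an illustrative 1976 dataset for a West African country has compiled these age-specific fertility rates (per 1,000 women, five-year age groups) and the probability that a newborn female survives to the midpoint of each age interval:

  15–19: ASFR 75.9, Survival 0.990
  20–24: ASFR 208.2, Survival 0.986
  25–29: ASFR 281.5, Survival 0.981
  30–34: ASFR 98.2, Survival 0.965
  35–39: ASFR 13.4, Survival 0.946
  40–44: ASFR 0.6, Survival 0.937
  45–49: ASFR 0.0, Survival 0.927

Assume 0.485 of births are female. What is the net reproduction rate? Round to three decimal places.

Proportion female at birth = 0.485.
Each age group contributes 5 × ASFR × survival:
  15–19: 5 × 75.9/1000 × 0.990 = 0.37571
  20–24: 5 × 208.2/1000 × 0.986 = 1.02643
  25–29: 5 × 281.5/1000 × 0.981 = 1.38076
  30–34: 5 × 98.2/1000 × 0.965 = 0.47382
  35–39: 5 × 13.4/1000 × 0.946 = 0.06338
  40–44: 5 × 0.6/1000 × 0.937 = 0.00281
  45–49: 5 × 0.0/1000 × 0.927 = 0.00000
Sum = 3.32291
NRR = 0.485 × 3.32291 = 1.61161
NRR > 1, so each generation more than replaces itself.

1.612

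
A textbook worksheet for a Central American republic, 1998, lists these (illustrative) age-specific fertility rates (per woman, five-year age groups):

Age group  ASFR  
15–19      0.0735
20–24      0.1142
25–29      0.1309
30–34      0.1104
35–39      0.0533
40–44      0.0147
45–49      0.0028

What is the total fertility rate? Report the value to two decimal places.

Sum of ASFRs = 0.0735 + 0.1142 + 0.1309 + 0.1104 + 0.0533 + 0.0147 + 0.0028 = 0.4998
TFR = 5 × 0.4998 = 2.499

2.50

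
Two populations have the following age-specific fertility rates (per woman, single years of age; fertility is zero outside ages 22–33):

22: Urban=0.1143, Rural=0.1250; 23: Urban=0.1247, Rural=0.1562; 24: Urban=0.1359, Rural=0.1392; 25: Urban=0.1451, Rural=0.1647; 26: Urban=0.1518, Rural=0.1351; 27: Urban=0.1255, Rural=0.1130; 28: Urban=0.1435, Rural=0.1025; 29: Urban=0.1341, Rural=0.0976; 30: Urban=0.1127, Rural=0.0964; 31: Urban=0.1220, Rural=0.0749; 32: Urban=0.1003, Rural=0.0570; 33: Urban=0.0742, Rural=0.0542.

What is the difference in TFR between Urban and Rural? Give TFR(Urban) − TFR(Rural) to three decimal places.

0.168

Urban:
  Sum of ASFRs = 0.1143 + 0.1247 + 0.1359 + 0.1451 + 0.1518 + 0.1255 + 0.1435 + 0.1341 + 0.1127 + 0.1220 + 0.1003 + 0.0742 = 1.4841
  TFR = 1.4841
Rural:
  Sum of ASFRs = 0.1250 + 0.1562 + 0.1392 + 0.1647 + 0.1351 + 0.1130 + 0.1025 + 0.0976 + 0.0964 + 0.0749 + 0.0570 + 0.0542 = 1.3158
  TFR = 1.3158
Difference = 1.4841 − 1.3158 = 0.1683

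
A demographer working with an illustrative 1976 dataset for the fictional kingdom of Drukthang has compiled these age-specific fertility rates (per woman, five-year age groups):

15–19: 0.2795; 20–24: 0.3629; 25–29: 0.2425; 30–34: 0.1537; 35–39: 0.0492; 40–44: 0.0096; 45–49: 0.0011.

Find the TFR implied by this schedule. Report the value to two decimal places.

Sum of ASFRs = 0.2795 + 0.3629 + 0.2425 + 0.1537 + 0.0492 + 0.0096 + 0.0011 = 1.0985
TFR = 5 × 1.0985 = 5.4925

5.49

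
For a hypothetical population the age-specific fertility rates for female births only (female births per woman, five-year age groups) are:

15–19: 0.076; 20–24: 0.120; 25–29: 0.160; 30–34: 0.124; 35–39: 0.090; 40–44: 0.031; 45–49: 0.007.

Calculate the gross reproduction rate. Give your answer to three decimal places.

Sum of female ASFRs = 0.076 + 0.120 + 0.160 + 0.124 + 0.090 + 0.031 + 0.007 = 0.608
GRR = 5 × 0.608 = 3.04

3.040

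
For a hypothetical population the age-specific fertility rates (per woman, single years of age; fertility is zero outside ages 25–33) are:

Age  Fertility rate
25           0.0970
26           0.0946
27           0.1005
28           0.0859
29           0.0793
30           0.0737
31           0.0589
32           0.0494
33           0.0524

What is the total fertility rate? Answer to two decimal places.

0.69

Sum of ASFRs = 0.0970 + 0.0946 + 0.1005 + 0.0859 + 0.0793 + 0.0737 + 0.0589 + 0.0494 + 0.0524 = 0.6917
TFR = 0.6917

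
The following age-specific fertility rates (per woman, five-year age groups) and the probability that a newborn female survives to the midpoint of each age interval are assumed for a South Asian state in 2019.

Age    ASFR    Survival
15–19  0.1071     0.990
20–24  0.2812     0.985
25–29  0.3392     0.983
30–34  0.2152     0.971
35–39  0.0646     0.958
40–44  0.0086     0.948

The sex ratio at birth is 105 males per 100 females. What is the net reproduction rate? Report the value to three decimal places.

Proportion female at birth = 100 / (100 + 105) = 0.48780.
Weighting each age-specific rate by interval width and survival:
  15–19: 5 × 0.1071 × 0.990 = 0.53015
  20–24: 5 × 0.2812 × 0.985 = 1.38491
  25–29: 5 × 0.3392 × 0.983 = 1.66717
  30–34: 5 × 0.2152 × 0.971 = 1.04480
  35–39: 5 × 0.0646 × 0.958 = 0.30943
  40–44: 5 × 0.0086 × 0.948 = 0.04076
Sum = 4.97722
NRR = 0.48780 × 4.97722 = 2.42789
An NRR exceeding 1 indicates intrinsic growth under these rates.

2.428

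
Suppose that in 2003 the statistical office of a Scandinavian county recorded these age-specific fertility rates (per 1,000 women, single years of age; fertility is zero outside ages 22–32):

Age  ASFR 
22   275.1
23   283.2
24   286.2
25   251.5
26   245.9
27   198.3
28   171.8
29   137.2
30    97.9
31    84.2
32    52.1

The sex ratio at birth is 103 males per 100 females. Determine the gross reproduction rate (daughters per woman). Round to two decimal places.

1.03

Proportion female at birth = 100 / (100 + 103) = 0.49261.
Sum of ASFRs = 275.1 + 283.2 + 286.2 + 251.5 + 245.9 + 198.3 + 171.8 + 137.2 + 97.9 + 84.2 + 52.1 = 2083.4
TFR = 2083.4 / 1000 = 2.0834
GRR = 0.49261 × 2.0834 = 1.02630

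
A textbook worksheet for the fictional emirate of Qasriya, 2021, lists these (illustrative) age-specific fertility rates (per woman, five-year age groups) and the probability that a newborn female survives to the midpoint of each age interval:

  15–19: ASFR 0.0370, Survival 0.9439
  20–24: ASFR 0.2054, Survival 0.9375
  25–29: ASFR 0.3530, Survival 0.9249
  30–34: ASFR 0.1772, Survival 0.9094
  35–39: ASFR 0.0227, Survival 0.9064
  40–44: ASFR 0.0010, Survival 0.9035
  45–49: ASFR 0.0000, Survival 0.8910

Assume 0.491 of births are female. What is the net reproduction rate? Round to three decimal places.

1.808

Proportion female at birth = 0.491.
Each age group contributes 5 × ASFR × survival:
  15–19: 5 × 0.0370 × 0.9439 = 0.17462
  20–24: 5 × 0.2054 × 0.9375 = 0.96281
  25–29: 5 × 0.3530 × 0.9249 = 1.63245
  30–34: 5 × 0.1772 × 0.9094 = 0.80573
  35–39: 5 × 0.0227 × 0.9064 = 0.10288
  40–44: 5 × 0.0010 × 0.9035 = 0.00452
  45–49: 5 × 0.0000 × 0.8910 = 0.00000
Sum = 3.68301
NRR = 0.491 × 3.68301 = 1.80836
With NRR above 1 the population is above replacement fertility.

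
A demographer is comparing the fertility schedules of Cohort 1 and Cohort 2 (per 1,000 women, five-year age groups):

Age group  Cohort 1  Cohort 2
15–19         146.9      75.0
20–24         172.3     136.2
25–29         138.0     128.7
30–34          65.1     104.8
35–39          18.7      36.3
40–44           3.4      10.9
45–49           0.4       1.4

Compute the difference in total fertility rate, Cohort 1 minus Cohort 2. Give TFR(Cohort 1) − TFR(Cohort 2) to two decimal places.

Cohort 1:
  Sum of ASFRs = 146.9 + 172.3 + 138.0 + 65.1 + 18.7 + 3.4 + 0.4 = 544.8
  TFR = 5 × 544.8 / 1000 = 2.724
Cohort 2:
  Sum of ASFRs = 75.0 + 136.2 + 128.7 + 104.8 + 36.3 + 10.9 + 1.4 = 493.3
  TFR = 5 × 493.3 / 1000 = 2.4665
Difference = 2.724 − 2.4665 = 0.2575

0.26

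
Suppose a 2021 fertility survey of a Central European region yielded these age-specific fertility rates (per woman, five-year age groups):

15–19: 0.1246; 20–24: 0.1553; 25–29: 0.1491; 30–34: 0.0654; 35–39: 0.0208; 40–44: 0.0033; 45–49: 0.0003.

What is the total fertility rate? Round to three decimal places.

Sum of ASFRs = 0.1246 + 0.1553 + 0.1491 + 0.0654 + 0.0208 + 0.0033 + 0.0003 = 0.5188
TFR = 5 × 0.5188 = 2.594

2.594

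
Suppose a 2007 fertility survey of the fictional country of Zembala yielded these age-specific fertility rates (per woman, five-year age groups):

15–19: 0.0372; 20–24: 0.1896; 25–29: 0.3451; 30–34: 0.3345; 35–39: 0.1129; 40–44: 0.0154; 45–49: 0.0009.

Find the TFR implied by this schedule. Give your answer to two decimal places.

Sum of ASFRs = 0.0372 + 0.1896 + 0.3451 + 0.3345 + 0.1129 + 0.0154 + 0.0009 = 1.0356
TFR = 5 × 1.0356 = 5.178

5.18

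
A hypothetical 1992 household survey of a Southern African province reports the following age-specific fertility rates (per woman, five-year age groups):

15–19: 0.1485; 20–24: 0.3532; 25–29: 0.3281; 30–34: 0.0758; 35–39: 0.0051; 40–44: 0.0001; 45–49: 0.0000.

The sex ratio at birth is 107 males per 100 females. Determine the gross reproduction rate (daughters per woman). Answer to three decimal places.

Proportion female at birth = 100 / (100 + 107) = 0.48309.
Sum of ASFRs = 0.1485 + 0.3532 + 0.3281 + 0.0758 + 0.0051 + 0.0001 + 0.0000 = 0.9108
TFR = 5 × 0.9108 = 4.554
GRR = 0.48309 × 4.554 = 2.19999

2.200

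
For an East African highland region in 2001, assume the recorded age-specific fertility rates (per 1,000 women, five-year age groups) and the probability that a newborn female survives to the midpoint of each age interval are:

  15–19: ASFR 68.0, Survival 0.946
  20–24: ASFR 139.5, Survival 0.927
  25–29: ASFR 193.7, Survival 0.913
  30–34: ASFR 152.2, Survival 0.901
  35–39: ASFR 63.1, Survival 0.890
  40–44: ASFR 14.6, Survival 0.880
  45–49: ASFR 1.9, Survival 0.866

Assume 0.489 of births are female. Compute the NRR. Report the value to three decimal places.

Proportion female at birth = 0.489.
Survival-weighted fertility by age (5·fₓ·Sₓ):
  15–19: 5 × 68.0/1000 × 0.946 = 0.32164
  20–24: 5 × 139.5/1000 × 0.927 = 0.64658
  25–29: 5 × 193.7/1000 × 0.913 = 0.88424
  30–34: 5 × 152.2/1000 × 0.901 = 0.68566
  35–39: 5 × 63.1/1000 × 0.890 = 0.28080
  40–44: 5 × 14.6/1000 × 0.880 = 0.06424
  45–49: 5 × 1.9/1000 × 0.866 = 0.00823
Sum = 2.89139
NRR = 0.489 × 2.89139 = 1.41389

1.414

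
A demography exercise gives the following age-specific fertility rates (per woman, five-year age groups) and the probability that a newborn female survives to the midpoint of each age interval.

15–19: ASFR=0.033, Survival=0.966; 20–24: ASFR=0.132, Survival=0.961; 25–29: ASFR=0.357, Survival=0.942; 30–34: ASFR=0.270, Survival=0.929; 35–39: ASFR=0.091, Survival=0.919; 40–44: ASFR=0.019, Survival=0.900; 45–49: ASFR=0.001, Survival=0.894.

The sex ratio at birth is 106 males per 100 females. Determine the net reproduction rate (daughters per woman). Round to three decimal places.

2.057

Proportion female at birth = 100 / (100 + 106) = 0.48544.
Weighting each age-specific rate by interval width and survival:
  15–19: 5 × 0.033 × 0.966 = 0.15939
  20–24: 5 × 0.132 × 0.961 = 0.63426
  25–29: 5 × 0.357 × 0.942 = 1.68147
  30–34: 5 × 0.270 × 0.929 = 1.25415
  35–39: 5 × 0.091 × 0.919 = 0.41815
  40–44: 5 × 0.019 × 0.900 = 0.08550
  45–49: 5 × 0.001 × 0.894 = 0.00447
Sum = 4.23739
NRR = 0.48544 × 4.23739 = 2.05700
With NRR above 1 the population is above replacement fertility.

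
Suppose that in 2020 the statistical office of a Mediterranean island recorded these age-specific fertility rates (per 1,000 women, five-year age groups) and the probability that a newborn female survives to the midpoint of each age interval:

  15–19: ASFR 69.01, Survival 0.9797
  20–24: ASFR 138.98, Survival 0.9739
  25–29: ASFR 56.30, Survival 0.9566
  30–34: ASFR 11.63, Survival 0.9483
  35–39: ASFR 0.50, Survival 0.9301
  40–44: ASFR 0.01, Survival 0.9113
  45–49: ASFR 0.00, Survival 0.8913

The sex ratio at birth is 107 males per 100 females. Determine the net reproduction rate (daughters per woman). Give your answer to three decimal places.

Proportion female at birth = 100 / (100 + 107) = 0.48309.
Weighting each age-specific rate by interval width and survival:
  15–19: 5 × 69.01/1000 × 0.9797 = 0.33805
  20–24: 5 × 138.98/1000 × 0.9739 = 0.67676
  25–29: 5 × 56.30/1000 × 0.9566 = 0.26928
  30–34: 5 × 11.63/1000 × 0.9483 = 0.05514
  35–39: 5 × 0.50/1000 × 0.9301 = 0.00233
  40–44: 5 × 0.01/1000 × 0.9113 = 0.00005
  45–49: 5 × 0.00/1000 × 0.8913 = 0.00000
Sum = 1.34161
NRR = 0.48309 × 1.34161 = 0.64812

0.648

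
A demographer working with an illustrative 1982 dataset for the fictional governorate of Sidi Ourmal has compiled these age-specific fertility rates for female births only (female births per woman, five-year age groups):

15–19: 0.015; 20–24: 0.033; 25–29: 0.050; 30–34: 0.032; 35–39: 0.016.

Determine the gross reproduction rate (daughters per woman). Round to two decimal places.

0.73

Sum of female ASFRs = 0.015 + 0.033 + 0.050 + 0.032 + 0.016 = 0.146
GRR = 5 × 0.146 = 0.73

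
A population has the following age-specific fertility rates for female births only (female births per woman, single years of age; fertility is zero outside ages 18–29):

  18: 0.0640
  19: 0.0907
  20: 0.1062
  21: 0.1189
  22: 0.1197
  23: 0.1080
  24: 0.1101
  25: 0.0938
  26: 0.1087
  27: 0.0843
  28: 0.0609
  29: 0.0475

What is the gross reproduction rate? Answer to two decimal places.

1.11

Sum of female ASFRs = 0.0640 + 0.0907 + 0.1062 + 0.1189 + 0.1197 + 0.1080 + 0.1101 + 0.0938 + 0.1087 + 0.0843 + 0.0609 + 0.0475 = 1.1128
GRR = 1.1128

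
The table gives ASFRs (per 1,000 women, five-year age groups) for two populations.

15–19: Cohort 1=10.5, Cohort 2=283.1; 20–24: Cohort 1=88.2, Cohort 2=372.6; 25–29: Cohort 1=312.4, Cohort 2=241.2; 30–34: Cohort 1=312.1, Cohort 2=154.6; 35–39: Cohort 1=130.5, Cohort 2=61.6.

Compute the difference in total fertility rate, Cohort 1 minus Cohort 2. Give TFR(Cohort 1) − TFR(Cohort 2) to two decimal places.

Cohort 1:
  Sum of ASFRs = 10.5 + 88.2 + 312.4 + 312.1 + 130.5 = 853.7
  TFR = 5 × 853.7 / 1000 = 4.2685
Cohort 2:
  Sum of ASFRs = 283.1 + 372.6 + 241.2 + 154.6 + 61.6 = 1113.1
  TFR = 5 × 1113.1 / 1000 = 5.5655
Difference = 4.2685 − 5.5655 = -1.297

-1.30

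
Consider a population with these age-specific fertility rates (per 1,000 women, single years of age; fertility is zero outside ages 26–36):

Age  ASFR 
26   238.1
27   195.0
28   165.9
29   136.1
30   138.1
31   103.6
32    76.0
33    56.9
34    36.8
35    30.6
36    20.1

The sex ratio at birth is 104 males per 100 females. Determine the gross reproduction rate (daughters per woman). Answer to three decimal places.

Proportion female at birth = 100 / (100 + 104) = 0.49020.
Sum of ASFRs = 238.1 + 195.0 + 165.9 + 136.1 + 138.1 + 103.6 + 76.0 + 56.9 + 36.8 + 30.6 + 20.1 = 1197.2
TFR = 1197.2 / 1000 = 1.1972
GRR = 0.49020 × 1.1972 = 0.58687

0.587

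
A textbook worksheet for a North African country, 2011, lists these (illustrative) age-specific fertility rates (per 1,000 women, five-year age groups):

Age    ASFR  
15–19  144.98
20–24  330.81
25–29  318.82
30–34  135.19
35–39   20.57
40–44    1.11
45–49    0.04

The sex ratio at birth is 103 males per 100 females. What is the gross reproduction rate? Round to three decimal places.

Proportion female at birth = 100 / (100 + 103) = 0.49261.
Sum of ASFRs = 144.98 + 330.81 + 318.82 + 135.19 + 20.57 + 1.11 + 0.04 = 951.52
TFR = 5 × 951.52 / 1000 = 4.7576
GRR = 0.49261 × 4.7576 = 2.34364

2.344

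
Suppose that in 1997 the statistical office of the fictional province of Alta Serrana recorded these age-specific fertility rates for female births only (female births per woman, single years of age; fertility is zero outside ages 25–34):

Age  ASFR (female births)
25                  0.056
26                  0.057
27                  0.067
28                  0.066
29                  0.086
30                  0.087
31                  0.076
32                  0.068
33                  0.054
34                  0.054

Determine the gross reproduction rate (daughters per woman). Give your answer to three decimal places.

Sum of female ASFRs = 0.056 + 0.057 + 0.067 + 0.066 + 0.086 + 0.087 + 0.076 + 0.068 + 0.054 + 0.054 = 0.671
GRR = 0.671

0.671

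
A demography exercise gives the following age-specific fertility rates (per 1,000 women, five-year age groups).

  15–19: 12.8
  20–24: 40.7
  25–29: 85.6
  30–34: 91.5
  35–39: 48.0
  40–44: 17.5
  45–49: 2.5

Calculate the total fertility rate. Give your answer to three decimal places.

Sum of ASFRs = 12.8 + 40.7 + 85.6 + 91.5 + 48.0 + 17.5 + 2.5 = 298.6
TFR = 5 × 298.6 / 1000 = 1.493

1.493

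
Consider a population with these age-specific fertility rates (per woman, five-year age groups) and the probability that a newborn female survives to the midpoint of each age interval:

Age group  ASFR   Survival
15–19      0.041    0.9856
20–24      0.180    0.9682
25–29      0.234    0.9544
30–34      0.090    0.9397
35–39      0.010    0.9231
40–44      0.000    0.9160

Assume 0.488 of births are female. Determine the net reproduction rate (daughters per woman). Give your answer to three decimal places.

Proportion female at birth = 0.488.
Each age group contributes 5 × ASFR × survival:
  15–19: 5 × 0.041 × 0.9856 = 0.20205
  20–24: 5 × 0.180 × 0.9682 = 0.87138
  25–29: 5 × 0.234 × 0.9544 = 1.11665
  30–34: 5 × 0.090 × 0.9397 = 0.42287
  35–39: 5 × 0.010 × 0.9231 = 0.04616
  40–44: 5 × 0.000 × 0.9160 = 0.00000
Sum = 2.65911
NRR = 0.488 × 2.65911 = 1.29765
With NRR above 1 the population is above replacement fertility.

1.298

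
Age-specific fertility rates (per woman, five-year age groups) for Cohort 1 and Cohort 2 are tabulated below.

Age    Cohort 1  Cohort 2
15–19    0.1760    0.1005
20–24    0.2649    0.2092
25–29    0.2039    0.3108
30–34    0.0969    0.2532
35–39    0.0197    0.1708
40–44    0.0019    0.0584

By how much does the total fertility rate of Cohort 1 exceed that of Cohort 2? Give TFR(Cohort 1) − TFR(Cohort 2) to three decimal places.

Cohort 1:
  Sum of ASFRs = 0.1760 + 0.2649 + 0.2039 + 0.0969 + 0.0197 + 0.0019 = 0.7633
  TFR = 5 × 0.7633 = 3.8165
Cohort 2:
  Sum of ASFRs = 0.1005 + 0.2092 + 0.3108 + 0.2532 + 0.1708 + 0.0584 = 1.1029
  TFR = 5 × 1.1029 = 5.5145
Difference = 3.8165 − 5.5145 = -1.698

-1.698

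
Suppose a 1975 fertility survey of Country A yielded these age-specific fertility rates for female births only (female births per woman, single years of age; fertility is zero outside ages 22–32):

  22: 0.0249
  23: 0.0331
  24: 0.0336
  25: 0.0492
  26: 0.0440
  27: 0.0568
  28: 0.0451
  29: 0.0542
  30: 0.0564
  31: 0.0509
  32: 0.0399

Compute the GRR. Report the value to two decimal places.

Sum of female ASFRs = 0.0249 + 0.0331 + 0.0336 + 0.0492 + 0.0440 + 0.0568 + 0.0451 + 0.0542 + 0.0564 + 0.0509 + 0.0399 = 0.4881
GRR = 0.4881

0.49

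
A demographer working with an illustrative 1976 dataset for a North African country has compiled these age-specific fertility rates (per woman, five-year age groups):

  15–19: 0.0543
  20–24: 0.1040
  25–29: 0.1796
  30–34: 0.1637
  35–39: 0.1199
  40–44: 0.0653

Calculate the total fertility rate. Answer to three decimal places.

Sum of ASFRs = 0.0543 + 0.1040 + 0.1796 + 0.1637 + 0.1199 + 0.0653 = 0.6868
TFR = 5 × 0.6868 = 3.434

3.434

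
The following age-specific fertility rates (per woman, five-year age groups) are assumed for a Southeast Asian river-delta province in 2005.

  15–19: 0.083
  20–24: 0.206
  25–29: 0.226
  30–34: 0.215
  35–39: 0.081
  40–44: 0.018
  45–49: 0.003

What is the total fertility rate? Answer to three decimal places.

Sum of ASFRs = 0.083 + 0.206 + 0.226 + 0.215 + 0.081 + 0.018 + 0.003 = 0.832
TFR = 5 × 0.832 = 4.16

4.160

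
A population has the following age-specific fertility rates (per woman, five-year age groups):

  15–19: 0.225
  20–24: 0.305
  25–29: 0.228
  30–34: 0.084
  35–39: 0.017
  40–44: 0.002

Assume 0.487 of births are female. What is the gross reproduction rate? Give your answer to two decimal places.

Proportion female at birth = 0.487.
Sum of ASFRs = 0.225 + 0.305 + 0.228 + 0.084 + 0.017 + 0.002 = 0.861
TFR = 5 × 0.861 = 4.305
GRR = 0.487 × 4.305 = 2.09654

2.10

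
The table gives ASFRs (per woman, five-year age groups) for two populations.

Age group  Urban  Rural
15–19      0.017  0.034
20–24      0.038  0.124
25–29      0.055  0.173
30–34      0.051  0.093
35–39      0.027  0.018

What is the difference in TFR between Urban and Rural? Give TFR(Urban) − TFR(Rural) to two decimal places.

Urban:
  Sum of ASFRs = 0.017 + 0.038 + 0.055 + 0.051 + 0.027 = 0.188
  TFR = 5 × 0.188 = 0.94
Rural:
  Sum of ASFRs = 0.034 + 0.124 + 0.173 + 0.093 + 0.018 = 0.442
  TFR = 5 × 0.442 = 2.21
Difference = 0.94 − 2.21 = -1.27

-1.27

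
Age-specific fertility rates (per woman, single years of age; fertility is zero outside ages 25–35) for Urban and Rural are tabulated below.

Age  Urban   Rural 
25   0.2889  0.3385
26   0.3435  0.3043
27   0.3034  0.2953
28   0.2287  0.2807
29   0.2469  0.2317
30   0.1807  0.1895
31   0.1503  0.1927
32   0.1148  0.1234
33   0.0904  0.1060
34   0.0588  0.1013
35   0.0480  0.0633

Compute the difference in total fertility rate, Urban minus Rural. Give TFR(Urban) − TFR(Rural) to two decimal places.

-0.17

Urban:
  Sum of ASFRs = 0.2889 + 0.3435 + 0.3034 + 0.2287 + 0.2469 + 0.1807 + 0.1503 + 0.1148 + 0.0904 + 0.0588 + 0.0480 = 2.0544
  TFR = 2.0544
Rural:
  Sum of ASFRs = 0.3385 + 0.3043 + 0.2953 + 0.2807 + 0.2317 + 0.1895 + 0.1927 + 0.1234 + 0.1060 + 0.1013 + 0.0633 = 2.2267
  TFR = 2.2267
Difference = 2.0544 − 2.2267 = -0.1723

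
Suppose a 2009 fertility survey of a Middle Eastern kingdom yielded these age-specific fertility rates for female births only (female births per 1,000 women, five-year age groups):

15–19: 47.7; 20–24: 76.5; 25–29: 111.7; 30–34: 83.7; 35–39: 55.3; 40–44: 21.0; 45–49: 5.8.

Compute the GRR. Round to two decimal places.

2.01

Sum of female ASFRs = 47.7 + 76.5 + 111.7 + 83.7 + 55.3 + 21.0 + 5.8 = 401.7
GRR = 5 × 401.7 / 1000 = 2.0085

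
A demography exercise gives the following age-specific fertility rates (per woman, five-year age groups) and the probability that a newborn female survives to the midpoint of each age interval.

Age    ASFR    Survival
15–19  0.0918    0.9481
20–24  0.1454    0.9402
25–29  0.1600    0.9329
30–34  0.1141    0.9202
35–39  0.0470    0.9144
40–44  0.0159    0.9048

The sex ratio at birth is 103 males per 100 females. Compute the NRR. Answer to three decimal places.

Proportion female at birth = 100 / (100 + 103) = 0.49261.
Per-age-group product (5 × ASFR × survival probability):
  15–19: 5 × 0.0918 × 0.9481 = 0.43518
  20–24: 5 × 0.1454 × 0.9402 = 0.68353
  25–29: 5 × 0.1600 × 0.9329 = 0.74632
  30–34: 5 × 0.1141 × 0.9202 = 0.52497
  35–39: 5 × 0.0470 × 0.9144 = 0.21488
  40–44: 5 × 0.0159 × 0.9048 = 0.07193
Sum = 2.67681
NRR = 0.49261 × 2.67681 = 1.31862

1.319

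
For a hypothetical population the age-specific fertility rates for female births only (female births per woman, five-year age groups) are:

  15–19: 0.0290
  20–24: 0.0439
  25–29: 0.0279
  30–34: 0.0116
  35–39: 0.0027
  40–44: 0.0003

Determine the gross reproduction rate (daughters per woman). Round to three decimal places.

0.577

Sum of female ASFRs = 0.0290 + 0.0439 + 0.0279 + 0.0116 + 0.0027 + 0.0003 = 0.1154
GRR = 5 × 0.1154 = 0.577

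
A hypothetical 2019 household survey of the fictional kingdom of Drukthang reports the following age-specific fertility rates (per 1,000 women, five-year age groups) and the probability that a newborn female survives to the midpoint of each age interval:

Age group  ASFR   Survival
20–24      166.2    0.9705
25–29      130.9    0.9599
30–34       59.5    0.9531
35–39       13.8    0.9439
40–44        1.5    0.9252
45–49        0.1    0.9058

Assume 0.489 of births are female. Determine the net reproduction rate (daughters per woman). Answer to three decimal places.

0.876

Proportion female at birth = 0.489.
Per-age-group product (5 × ASFR × survival probability):
  20–24: 5 × 166.2/1000 × 0.9705 = 0.80649
  25–29: 5 × 130.9/1000 × 0.9599 = 0.62825
  30–34: 5 × 59.5/1000 × 0.9531 = 0.28355
  35–39: 5 × 13.8/1000 × 0.9439 = 0.06513
  40–44: 5 × 1.5/1000 × 0.9252 = 0.00694
  45–49: 5 × 0.1/1000 × 0.9058 = 0.00045
Sum = 1.79081
NRR = 0.489 × 1.79081 = 0.87571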